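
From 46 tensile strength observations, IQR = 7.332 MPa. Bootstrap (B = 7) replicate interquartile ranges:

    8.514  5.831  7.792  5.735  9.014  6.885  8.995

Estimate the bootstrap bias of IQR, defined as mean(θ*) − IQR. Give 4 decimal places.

mean(θ*) = (8.514 + 5.831 + 7.792 + 5.735 + 9.014 + 6.885 + 8.995) / 7 = 7.53800
bias = 7.53800 − 7.332

bias = +0.2060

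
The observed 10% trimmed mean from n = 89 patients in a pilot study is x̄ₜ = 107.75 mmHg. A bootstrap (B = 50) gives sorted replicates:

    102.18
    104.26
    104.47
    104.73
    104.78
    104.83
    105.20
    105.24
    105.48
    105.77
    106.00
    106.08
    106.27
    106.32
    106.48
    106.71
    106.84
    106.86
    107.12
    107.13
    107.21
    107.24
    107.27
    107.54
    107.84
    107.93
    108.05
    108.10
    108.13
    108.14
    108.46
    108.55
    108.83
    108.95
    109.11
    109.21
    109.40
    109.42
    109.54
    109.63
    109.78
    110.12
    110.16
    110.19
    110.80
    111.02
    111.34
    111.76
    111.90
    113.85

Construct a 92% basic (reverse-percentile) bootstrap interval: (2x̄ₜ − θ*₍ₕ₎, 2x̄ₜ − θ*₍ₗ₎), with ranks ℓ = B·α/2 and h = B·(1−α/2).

Percentile endpoints at ranks 2 and 48: θ*₍2₎ = 104.26, θ*₍48₎ = 111.76.
Basic interval reflects these around x̄ₜ:
  lower = 2 × 107.75 − 111.76 = 103.74
  upper = 2 × 107.75 − 104.26 = 111.24

(103.74, 111.24)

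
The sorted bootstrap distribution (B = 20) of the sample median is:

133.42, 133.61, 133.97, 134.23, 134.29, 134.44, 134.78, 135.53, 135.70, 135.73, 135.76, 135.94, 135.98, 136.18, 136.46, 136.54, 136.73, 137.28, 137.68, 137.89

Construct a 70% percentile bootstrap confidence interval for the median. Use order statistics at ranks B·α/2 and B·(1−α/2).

(133.97, 136.73)

α = 0.30; lower rank = 20 × 0.150 = 3; upper rank = 20 × 0.850 = 17.
The 3rd smallest replicate is 133.97; the 17th is 136.73.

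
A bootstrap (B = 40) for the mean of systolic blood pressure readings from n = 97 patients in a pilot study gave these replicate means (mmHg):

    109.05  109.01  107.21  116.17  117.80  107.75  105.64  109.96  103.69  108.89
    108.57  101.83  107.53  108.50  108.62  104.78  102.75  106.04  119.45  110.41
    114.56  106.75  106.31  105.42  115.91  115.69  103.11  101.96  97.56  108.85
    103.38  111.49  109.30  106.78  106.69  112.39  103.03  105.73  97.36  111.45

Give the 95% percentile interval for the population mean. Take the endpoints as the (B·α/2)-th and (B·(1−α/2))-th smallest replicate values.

Sorted replicates: 97.36, 97.56, 101.83, 101.96, 102.75, 103.03, 103.11, 103.38, 103.69, 104.78, 105.42, 105.64, 105.73, 106.04, 106.31, 106.69, 106.75, 106.78, 107.21, 107.53, 107.75, 108.50, 108.57, 108.62, 108.85, 108.89, 109.01, 109.05, 109.30, 109.96, 110.41, 111.45, 111.49, 112.39, 114.56, 115.69, 115.91, 116.17, 117.80, 119.45
α = 0.05; lower rank = 40 × 0.025 = 1; upper rank = 40 × 0.975 = 39.
The 1st smallest replicate is 97.36; the 39th is 117.80.

(97.36, 117.80)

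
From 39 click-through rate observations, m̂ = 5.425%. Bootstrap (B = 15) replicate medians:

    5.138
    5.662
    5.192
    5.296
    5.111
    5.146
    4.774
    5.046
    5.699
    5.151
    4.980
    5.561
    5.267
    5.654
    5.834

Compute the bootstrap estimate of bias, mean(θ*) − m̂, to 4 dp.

bias = −0.1243

mean(θ*) = (5.138 + 5.662 + 5.192 + 5.296 + 5.111 + 5.146 + 4.774 + 5.046 + 5.699 + 5.151 + 4.980 + 5.561 + 5.267 + 5.654 + 5.834) / 15 = 5.30073
bias = 5.30073 − 5.425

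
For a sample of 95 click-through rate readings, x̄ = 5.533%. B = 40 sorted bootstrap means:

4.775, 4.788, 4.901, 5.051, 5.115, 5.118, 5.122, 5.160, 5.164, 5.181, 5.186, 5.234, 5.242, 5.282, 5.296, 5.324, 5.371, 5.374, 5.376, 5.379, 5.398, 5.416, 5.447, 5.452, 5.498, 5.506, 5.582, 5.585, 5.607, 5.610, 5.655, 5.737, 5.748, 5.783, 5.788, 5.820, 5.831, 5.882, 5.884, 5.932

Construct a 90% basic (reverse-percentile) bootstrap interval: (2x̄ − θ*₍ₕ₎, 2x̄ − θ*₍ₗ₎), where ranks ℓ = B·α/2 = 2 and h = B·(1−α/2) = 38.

(5.184, 6.278)

Percentile endpoints at ranks 2 and 38: θ*₍2₎ = 4.788, θ*₍38₎ = 5.882.
Basic interval reflects these around x̄:
  lower = 2 × 5.533 − 5.882 = 5.184
  upper = 2 × 5.533 − 4.788 = 6.278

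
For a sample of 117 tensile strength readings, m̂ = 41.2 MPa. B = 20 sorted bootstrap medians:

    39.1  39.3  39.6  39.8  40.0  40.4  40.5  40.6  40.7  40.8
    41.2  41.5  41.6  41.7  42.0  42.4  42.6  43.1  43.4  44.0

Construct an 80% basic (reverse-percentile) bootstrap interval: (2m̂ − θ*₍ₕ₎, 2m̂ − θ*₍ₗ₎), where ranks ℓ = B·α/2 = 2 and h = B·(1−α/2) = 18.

(39.3, 43.1)

Percentile endpoints at ranks 2 and 18: θ*₍2₎ = 39.3, θ*₍18₎ = 43.1.
Basic interval reflects these around m̂:
  lower = 2 × 41.2 − 43.1 = 39.3
  upper = 2 × 41.2 − 39.3 = 43.1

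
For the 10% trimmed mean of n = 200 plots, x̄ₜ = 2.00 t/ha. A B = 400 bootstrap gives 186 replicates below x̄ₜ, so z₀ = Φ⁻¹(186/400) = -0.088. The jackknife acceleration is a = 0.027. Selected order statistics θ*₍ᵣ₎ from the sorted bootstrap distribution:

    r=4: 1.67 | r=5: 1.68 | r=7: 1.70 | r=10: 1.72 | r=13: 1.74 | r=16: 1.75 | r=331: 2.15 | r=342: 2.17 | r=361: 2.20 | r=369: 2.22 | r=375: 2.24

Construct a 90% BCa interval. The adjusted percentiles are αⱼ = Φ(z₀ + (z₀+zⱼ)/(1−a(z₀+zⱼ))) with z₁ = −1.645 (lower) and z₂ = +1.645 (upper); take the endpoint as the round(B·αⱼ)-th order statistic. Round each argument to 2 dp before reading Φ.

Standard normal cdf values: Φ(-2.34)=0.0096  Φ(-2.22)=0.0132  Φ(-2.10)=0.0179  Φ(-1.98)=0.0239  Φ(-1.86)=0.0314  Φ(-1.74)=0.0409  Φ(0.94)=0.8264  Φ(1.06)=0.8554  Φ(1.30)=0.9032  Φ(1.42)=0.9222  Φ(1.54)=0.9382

(1.75, 2.24)

Lower: z₀ + z₁ = -0.088 + (-1.645) = -1.733; 1 − a(z₀+z₁) = 1 − (0.027)(-1.733) = 1.0468; argument = -0.088 + (-1.733)/1.0468 = -1.7435 → -1.74.
α₁ = Φ(-1.74) = 0.0409; rank = round(400 × 0.0409) = 16; θ*₍16₎ = 1.75.
Upper: z₀ + z₂ = 1.557; 1 − a(z₀+z₂) = 0.9580; argument = 1.5373 → 1.54; α₂ = 0.9382; rank = 375; θ*₍375₎ = 2.24.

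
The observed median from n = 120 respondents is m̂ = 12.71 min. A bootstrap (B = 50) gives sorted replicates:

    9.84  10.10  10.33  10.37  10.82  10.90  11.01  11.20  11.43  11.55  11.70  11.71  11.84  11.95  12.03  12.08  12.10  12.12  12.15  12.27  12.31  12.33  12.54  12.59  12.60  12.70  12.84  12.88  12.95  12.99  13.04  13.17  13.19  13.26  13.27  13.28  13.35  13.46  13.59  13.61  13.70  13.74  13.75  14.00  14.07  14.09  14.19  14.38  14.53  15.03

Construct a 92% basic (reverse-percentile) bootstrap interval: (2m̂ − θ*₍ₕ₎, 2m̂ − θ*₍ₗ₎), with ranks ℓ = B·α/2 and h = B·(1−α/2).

(11.04, 15.32)

Percentile endpoints at ranks 2 and 48: θ*₍2₎ = 10.10, θ*₍48₎ = 14.38.
Basic interval reflects these around m̂:
  lower = 2 × 12.71 − 14.38 = 11.04
  upper = 2 × 12.71 − 10.10 = 15.32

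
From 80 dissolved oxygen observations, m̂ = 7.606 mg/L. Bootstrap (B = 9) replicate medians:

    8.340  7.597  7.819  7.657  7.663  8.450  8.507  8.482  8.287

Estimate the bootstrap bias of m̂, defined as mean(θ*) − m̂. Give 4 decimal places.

bias = +0.4831

mean(θ*) = (8.340 + 7.597 + 7.819 + 7.657 + 7.663 + 8.450 + 8.507 + 8.482 + 8.287) / 9 = 8.08911
bias = 8.08911 − 7.606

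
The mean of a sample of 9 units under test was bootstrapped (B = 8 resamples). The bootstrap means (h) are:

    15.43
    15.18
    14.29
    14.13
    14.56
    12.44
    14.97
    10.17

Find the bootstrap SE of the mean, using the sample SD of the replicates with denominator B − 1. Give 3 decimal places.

SE* = 1.765

Bootstrap SE is the standard deviation of the 8 replicate means.
Mean of replicates: (15.43 + 15.18 + 14.29 + 14.13 + 14.56 + 12.44 + 14.97 + 10.17) / 8 = 111.1700 / 8 = 13.8963
Sum of squared deviations: (+1.5337)² + (+1.2837)² + (+0.3937)² + (+0.2338)² + (+0.6638)² + (−1.4563)² + (+1.0738)² + (−3.7263)² = 21.8092
Variance = 21.8092 / 7 = 3.1156
SE* = √3.1156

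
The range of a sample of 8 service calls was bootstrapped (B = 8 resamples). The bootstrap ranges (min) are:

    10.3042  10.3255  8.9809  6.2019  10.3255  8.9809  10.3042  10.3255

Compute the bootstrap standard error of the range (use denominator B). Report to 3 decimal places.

SE* = 1.358

Bootstrap SE is the standard deviation of the 8 replicate ranges.
Mean of replicates: (10.3042 + 10.3255 + 8.9809 + 6.2019 + 10.3255 + 8.9809 + 10.3042 + 10.3255) / 8 = 75.74860 / 8 = 9.46857
Sum of squared deviations: (+0.83563)² + (+0.85693)² + (−0.48767)² + (−3.26667)² + (+0.85693)² + (−0.48767)² + (+0.83563)² + (+0.85693)² = 14.74632
Variance = 14.74632 / 8 = 1.84329
SE* = √1.84329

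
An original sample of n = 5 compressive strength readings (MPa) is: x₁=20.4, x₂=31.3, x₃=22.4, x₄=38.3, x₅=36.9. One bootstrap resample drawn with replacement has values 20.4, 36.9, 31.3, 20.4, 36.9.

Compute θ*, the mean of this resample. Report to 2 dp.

Mean = (20.4 + 36.9 + 31.3 + 20.4 + 36.9) / 5 = 145.90 / 5 = 29.18

θ* = 29.18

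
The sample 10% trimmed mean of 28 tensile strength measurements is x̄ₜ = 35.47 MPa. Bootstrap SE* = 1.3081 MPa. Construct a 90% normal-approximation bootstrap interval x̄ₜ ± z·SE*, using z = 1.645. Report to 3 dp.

(33.318, 37.622)

Margin = 1.645 × 1.3081 = 2.1518
Interval: 35.47 ± 2.1518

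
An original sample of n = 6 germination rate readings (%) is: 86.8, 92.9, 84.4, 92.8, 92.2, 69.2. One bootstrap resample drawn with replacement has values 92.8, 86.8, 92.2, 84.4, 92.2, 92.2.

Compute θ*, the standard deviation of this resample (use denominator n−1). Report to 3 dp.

θ* = 3.575

Mean = 90.1000; sum of squared deviations = 63.9000
s² = 63.9000 / 5 = 12.7800
s = √12.7800 = 3.575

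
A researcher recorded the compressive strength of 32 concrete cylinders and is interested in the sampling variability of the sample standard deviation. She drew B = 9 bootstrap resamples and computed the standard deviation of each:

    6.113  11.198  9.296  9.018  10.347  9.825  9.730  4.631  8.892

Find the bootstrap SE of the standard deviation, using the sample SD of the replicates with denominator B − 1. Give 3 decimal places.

SE* = 2.090

Bootstrap SE is the standard deviation of the 9 replicate standard deviations.
Mean of replicates: (6.113 + 11.198 + 9.296 + 9.018 + 10.347 + 9.825 + 9.730 + 4.631 + 8.892) / 9 = 79.0500 / 9 = 8.7833
Sum of squared deviations: (−2.6703)² + (+2.4147)² + (+0.5127)² + (+0.2347)² + (+1.5637)² + (+1.0417)² + (+0.9467)² + (−4.1523)² + (+0.1087)² = 34.9592
Variance = 34.9592 / 8 = 4.3699
SE* = √4.3699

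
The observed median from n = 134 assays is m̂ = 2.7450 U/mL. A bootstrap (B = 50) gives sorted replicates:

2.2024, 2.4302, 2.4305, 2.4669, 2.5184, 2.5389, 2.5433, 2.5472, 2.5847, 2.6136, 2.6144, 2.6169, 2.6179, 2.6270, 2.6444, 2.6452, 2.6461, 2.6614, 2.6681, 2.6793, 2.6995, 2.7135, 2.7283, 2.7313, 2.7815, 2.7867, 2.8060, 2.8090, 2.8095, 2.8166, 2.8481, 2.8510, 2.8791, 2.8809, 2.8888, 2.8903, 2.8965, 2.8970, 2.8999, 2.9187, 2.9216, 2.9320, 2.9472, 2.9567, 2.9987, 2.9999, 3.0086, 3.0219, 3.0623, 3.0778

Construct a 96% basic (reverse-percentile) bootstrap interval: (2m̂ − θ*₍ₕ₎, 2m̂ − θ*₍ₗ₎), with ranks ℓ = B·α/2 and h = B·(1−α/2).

Percentile endpoints at ranks 1 and 49: θ*₍1₎ = 2.2024, θ*₍49₎ = 3.0623.
Basic interval reflects these around m̂:
  lower = 2 × 2.7450 − 3.0623 = 2.4277
  upper = 2 × 2.7450 − 2.2024 = 3.2876

(2.4277, 3.2876)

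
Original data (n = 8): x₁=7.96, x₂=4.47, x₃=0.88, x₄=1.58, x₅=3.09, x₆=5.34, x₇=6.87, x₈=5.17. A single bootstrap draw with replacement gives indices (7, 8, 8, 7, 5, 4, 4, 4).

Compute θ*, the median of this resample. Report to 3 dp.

θ* = 4.130

Resample values: 6.87, 5.17, 5.17, 6.87, 3.09, 1.58, 1.58, 1.58.
Sorted: 1.58, 1.58, 1.58, 3.09, 5.17, 5.17, 6.87, 6.87
Median = average of the two middle values = 4.130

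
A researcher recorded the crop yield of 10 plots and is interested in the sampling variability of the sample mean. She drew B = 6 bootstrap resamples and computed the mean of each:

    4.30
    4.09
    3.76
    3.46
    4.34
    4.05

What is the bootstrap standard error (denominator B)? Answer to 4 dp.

Bootstrap SE is the standard deviation of the 6 replicate means.
Mean of replicates: (4.30 + 4.09 + 3.76 + 3.46 + 4.34 + 4.05) / 6 = 24.00000 / 6 = 4.00000
Sum of squared deviations: (+0.30000)² + (+0.09000)² + (−0.24000)² + (−0.54000)² + (+0.34000)² + (+0.05000)² = 0.56540
Variance = 0.56540 / 6 = 0.09423
SE* = √0.09423

SE* = 0.3070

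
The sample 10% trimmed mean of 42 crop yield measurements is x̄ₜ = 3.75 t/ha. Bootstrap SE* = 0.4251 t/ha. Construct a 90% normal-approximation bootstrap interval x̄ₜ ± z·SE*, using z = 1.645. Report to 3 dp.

Margin = 1.645 × 0.4251 = 0.6993
Interval: 3.75 ± 0.6993

(3.051, 4.449)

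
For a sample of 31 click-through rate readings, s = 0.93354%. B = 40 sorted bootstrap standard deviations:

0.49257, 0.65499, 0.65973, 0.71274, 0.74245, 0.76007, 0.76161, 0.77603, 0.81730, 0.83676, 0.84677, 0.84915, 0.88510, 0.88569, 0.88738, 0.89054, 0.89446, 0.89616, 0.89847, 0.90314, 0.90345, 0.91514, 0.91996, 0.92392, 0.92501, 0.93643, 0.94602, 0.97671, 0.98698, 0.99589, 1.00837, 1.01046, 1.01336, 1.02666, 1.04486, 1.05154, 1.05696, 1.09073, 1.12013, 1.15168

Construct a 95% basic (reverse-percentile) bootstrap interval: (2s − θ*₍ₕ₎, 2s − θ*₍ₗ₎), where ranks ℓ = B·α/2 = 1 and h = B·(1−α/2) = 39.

Percentile endpoints at ranks 1 and 39: θ*₍1₎ = 0.49257, θ*₍39₎ = 1.12013.
Basic interval reflects these around s:
  lower = 2 × 0.93354 − 1.12013 = 0.74695
  upper = 2 × 0.93354 − 0.49257 = 1.37451

(0.74695, 1.37451)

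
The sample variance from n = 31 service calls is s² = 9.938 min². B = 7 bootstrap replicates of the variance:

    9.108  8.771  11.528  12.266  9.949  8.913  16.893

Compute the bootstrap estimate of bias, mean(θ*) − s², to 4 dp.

mean(θ*) = (9.108 + 8.771 + 11.528 + 12.266 + 9.949 + 8.913 + 16.893) / 7 = 11.06114
bias = 11.06114 − 9.938

bias = +1.1231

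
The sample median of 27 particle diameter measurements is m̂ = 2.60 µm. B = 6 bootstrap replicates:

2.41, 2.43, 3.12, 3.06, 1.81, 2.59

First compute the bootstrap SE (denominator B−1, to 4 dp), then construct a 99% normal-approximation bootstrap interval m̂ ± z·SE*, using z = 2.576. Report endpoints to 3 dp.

Mean of replicates = 2.5700; sum of squared deviations = 1.1658; SE* = √(1.1658/5) = 0.4829
Margin = 2.576 × 0.4829 = 1.2440
Interval: 2.60 ± 1.2440

(1.356, 3.844)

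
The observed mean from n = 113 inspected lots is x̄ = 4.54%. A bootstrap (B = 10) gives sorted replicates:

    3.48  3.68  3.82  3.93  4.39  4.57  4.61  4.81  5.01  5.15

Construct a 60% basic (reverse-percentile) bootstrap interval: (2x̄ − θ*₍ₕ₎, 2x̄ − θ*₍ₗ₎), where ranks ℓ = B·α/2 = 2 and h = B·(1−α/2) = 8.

(4.27, 5.40)

Percentile endpoints at ranks 2 and 8: θ*₍2₎ = 3.68, θ*₍8₎ = 4.81.
Basic interval reflects these around x̄:
  lower = 2 × 4.54 − 4.81 = 4.27
  upper = 2 × 4.54 − 3.68 = 5.40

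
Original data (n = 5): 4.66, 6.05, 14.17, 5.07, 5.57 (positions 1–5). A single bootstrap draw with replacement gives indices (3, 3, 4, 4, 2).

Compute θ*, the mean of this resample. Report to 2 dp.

Resample values: 14.17, 14.17, 5.07, 5.07, 6.05.
Mean = (14.17 + 14.17 + 5.07 + 5.07 + 6.05) / 5 = 44.530 / 5 = 8.91

θ* = 8.91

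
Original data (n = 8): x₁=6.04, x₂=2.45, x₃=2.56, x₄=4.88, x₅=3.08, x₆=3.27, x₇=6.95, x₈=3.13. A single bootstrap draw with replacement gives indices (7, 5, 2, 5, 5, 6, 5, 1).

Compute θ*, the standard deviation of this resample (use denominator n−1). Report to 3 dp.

θ* = 1.650

Resample values: 6.95, 3.08, 2.45, 3.08, 3.08, 3.27, 3.08, 6.04.
Mean = 3.8788; sum of squared deviations = 19.0675
s² = 19.0675 / 7 = 2.7239
s = √2.7239 = 1.650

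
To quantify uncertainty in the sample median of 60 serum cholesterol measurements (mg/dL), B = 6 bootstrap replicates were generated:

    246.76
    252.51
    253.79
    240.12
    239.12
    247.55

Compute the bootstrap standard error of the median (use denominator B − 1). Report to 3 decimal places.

Bootstrap SE is the standard deviation of the 6 replicate medians.
Mean of replicates: (246.76 + 252.51 + 253.79 + 240.12 + 239.12 + 247.55) / 6 = 1479.8500 / 6 = 246.6417
Sum of squared deviations: (+0.1183)² + (+5.8683)² + (+7.1483)² + (−6.5217)² + (−7.5217)² + (+0.9083)² = 185.4827
Variance = 185.4827 / 5 = 37.0965
SE* = √37.0965

SE* = 6.091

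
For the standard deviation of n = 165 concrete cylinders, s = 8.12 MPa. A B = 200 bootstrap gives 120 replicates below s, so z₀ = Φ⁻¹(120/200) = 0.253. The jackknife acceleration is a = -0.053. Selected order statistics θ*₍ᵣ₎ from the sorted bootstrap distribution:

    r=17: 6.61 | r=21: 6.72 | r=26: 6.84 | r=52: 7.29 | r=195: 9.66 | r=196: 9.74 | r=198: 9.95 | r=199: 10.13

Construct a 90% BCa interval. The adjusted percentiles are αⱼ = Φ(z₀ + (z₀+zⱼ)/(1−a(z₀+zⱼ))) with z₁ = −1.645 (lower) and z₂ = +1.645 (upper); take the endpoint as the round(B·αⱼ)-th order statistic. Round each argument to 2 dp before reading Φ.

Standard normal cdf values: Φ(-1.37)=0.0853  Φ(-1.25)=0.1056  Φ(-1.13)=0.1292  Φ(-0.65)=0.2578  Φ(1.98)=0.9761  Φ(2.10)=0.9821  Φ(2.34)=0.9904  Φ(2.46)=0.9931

Lower: z₀ + z₁ = 0.253 + (-1.645) = -1.392; 1 − a(z₀+z₁) = 1 − (-0.053)(-1.392) = 0.9262; argument = 0.253 + (-1.392)/0.9262 = -1.2499 → -1.25.
α₁ = Φ(-1.25) = 0.1056; rank = round(200 × 0.1056) = 21; θ*₍21₎ = 6.72.
Upper: z₀ + z₂ = 1.898; 1 − a(z₀+z₂) = 1.1006; argument = 1.9775 → 1.98; α₂ = 0.9761; rank = 195; θ*₍195₎ = 9.66.

(6.72, 9.66)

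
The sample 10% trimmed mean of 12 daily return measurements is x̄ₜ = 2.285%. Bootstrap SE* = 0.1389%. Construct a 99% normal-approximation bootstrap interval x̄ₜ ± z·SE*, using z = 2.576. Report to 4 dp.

Margin = 2.576 × 0.1389 = 0.35781
Interval: 2.285 ± 0.35781

(1.9272, 2.6428)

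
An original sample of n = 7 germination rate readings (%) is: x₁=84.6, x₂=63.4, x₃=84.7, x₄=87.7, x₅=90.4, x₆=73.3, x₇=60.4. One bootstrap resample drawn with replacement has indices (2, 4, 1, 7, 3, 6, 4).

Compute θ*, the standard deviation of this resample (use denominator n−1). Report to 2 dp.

θ* = 11.68

Resample values: 63.4, 87.7, 84.6, 60.4, 84.7, 73.3, 87.7.
Mean = 77.4000; sum of squared deviations = 819.1200
s² = 819.1200 / 6 = 136.5200
s = √136.5200 = 11.68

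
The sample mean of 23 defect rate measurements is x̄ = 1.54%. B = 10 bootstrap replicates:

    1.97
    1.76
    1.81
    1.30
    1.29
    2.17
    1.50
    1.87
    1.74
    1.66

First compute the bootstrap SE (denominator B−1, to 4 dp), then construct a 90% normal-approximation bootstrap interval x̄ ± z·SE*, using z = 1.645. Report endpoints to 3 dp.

(1.078, 2.002)

Mean of replicates = 1.7070; sum of squared deviations = 0.7092; SE* = √(0.7092/9) = 0.2807
Margin = 1.645 × 0.2807 = 0.4618
Interval: 1.54 ± 0.4618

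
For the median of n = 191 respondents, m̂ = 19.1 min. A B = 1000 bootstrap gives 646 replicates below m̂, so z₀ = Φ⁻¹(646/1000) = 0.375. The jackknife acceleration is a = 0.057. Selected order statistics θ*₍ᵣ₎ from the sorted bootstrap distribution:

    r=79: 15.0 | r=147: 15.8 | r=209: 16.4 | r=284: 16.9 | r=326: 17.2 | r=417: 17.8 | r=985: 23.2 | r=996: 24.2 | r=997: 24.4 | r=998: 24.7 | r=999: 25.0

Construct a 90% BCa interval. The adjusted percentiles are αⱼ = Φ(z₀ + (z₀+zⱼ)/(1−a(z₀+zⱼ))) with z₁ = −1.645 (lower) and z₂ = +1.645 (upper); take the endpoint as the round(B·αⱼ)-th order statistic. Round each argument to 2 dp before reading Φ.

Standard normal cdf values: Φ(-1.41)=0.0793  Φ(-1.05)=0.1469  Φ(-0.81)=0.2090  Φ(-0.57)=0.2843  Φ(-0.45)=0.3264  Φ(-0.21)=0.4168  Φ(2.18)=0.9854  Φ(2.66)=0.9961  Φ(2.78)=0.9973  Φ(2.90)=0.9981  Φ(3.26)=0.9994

Lower: z₀ + z₁ = 0.375 + (-1.645) = -1.270; 1 − a(z₀+z₁) = 1 − (0.057)(-1.270) = 1.0724; argument = 0.375 + (-1.270)/1.0724 = -0.8093 → -0.81.
α₁ = Φ(-0.81) = 0.2090; rank = round(1000 × 0.2090) = 209; θ*₍209₎ = 16.4.
Upper: z₀ + z₂ = 2.020; 1 − a(z₀+z₂) = 0.8849; argument = 2.6578 → 2.66; α₂ = 0.9961; rank = 996; θ*₍996₎ = 24.2.

(16.4, 24.2)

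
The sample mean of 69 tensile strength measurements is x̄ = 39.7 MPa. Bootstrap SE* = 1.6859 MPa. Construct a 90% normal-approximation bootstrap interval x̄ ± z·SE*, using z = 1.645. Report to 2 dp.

(36.93, 42.47)

Margin = 1.645 × 1.6859 = 2.773
Interval: 39.7 ± 2.773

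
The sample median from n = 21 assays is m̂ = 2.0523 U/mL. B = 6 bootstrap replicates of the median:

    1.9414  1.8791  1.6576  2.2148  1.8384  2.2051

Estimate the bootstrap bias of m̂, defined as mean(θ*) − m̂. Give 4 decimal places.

bias = −0.0962

mean(θ*) = (1.9414 + 1.8791 + 1.6576 + 2.2148 + 1.8384 + 2.2051) / 6 = 1.95607
bias = 1.95607 − 2.0523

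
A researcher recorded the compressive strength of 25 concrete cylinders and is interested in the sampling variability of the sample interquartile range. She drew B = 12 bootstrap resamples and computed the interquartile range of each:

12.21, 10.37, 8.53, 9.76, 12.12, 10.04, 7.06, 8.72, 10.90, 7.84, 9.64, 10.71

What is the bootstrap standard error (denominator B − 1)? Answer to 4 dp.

SE* = 1.5886

Bootstrap SE is the standard deviation of the 12 replicate interquartile ranges.
Mean of replicates: (12.21 + 10.37 + 8.53 + 9.76 + 12.12 + 10.04 + 7.06 + 8.72 + 10.90 + 7.84 + 9.64 + 10.71) / 12 = 117.90000 / 12 = 9.82500
Sum of squared deviations: (+2.38500)² + (+0.54500)² + (−1.29500)² + (−0.06500)² + (+2.29500)² + (+0.21500)² + (−2.76500)² + (−1.10500)² + (+1.07500)² + (−1.98500)² + (−0.18500)² + (+0.88500)² = 27.75930
Variance = 27.75930 / 11 = 2.52357
SE* = √2.52357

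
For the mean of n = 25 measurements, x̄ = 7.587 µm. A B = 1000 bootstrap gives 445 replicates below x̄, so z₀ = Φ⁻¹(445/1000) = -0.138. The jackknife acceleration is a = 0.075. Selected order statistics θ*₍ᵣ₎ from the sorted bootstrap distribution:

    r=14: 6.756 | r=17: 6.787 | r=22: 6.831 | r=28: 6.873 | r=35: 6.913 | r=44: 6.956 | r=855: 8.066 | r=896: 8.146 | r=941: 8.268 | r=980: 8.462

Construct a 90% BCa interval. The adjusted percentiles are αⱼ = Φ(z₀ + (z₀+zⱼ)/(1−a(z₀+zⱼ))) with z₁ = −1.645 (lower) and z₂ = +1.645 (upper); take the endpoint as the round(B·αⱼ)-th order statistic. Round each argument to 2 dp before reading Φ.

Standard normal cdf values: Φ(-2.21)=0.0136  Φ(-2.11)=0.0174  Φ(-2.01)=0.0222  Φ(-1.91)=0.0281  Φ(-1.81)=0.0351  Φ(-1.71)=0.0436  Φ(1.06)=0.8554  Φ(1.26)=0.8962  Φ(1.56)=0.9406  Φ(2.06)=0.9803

Lower: z₀ + z₁ = -0.138 + (-1.645) = -1.783; 1 − a(z₀+z₁) = 1 − (0.075)(-1.783) = 1.1337; argument = -0.138 + (-1.783)/1.1337 = -1.7107 → -1.71.
α₁ = Φ(-1.71) = 0.0436; rank = round(1000 × 0.0436) = 44; θ*₍44₎ = 6.956.
Upper: z₀ + z₂ = 1.507; 1 − a(z₀+z₂) = 0.8870; argument = 1.5610 → 1.56; α₂ = 0.9406; rank = 941; θ*₍941₎ = 8.268.

(6.956, 8.268)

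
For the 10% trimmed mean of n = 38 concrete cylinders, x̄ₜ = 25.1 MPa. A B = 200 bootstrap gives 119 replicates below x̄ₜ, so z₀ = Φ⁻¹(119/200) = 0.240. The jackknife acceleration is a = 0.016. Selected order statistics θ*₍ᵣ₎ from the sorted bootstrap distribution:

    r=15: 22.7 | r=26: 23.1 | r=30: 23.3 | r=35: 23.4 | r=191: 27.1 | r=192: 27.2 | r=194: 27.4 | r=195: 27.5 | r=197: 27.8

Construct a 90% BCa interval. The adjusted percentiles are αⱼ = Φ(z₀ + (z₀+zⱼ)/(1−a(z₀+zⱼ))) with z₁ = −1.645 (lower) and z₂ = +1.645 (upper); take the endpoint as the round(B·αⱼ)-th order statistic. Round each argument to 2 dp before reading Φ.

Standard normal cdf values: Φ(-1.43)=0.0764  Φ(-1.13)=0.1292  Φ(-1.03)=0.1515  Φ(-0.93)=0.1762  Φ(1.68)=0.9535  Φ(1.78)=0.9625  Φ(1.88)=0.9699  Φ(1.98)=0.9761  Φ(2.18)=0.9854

(23.1, 27.8)

Lower: z₀ + z₁ = 0.240 + (-1.645) = -1.405; 1 − a(z₀+z₁) = 1 − (0.016)(-1.405) = 1.0225; argument = 0.240 + (-1.405)/1.0225 = -1.1341 → -1.13.
α₁ = Φ(-1.13) = 0.1292; rank = round(200 × 0.1292) = 26; θ*₍26₎ = 23.1.
Upper: z₀ + z₂ = 1.885; 1 − a(z₀+z₂) = 0.9698; argument = 2.1836 → 2.18; α₂ = 0.9854; rank = 197; θ*₍197₎ = 27.8.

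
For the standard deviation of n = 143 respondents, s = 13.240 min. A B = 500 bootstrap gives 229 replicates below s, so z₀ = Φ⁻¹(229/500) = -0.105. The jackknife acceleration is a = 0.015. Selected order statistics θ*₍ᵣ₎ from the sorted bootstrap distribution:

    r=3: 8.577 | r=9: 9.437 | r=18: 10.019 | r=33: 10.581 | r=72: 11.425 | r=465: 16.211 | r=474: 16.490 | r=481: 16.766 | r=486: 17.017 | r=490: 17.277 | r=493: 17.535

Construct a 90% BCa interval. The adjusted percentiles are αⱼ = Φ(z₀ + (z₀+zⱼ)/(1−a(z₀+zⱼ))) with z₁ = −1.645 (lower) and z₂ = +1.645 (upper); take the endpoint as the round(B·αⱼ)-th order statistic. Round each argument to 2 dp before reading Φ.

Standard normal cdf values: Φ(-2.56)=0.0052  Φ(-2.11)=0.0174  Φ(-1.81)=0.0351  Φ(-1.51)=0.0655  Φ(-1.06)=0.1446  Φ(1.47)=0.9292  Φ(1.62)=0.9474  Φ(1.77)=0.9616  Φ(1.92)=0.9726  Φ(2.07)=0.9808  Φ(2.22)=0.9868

Lower: z₀ + z₁ = -0.105 + (-1.645) = -1.750; 1 − a(z₀+z₁) = 1 − (0.015)(-1.750) = 1.0263; argument = -0.105 + (-1.750)/1.0263 = -1.8102 → -1.81.
α₁ = Φ(-1.81) = 0.0351; rank = round(500 × 0.0351) = 18; θ*₍18₎ = 10.019.
Upper: z₀ + z₂ = 1.540; 1 − a(z₀+z₂) = 0.9769; argument = 1.4714 → 1.47; α₂ = 0.9292; rank = 465; θ*₍465₎ = 16.211.

(10.019, 16.211)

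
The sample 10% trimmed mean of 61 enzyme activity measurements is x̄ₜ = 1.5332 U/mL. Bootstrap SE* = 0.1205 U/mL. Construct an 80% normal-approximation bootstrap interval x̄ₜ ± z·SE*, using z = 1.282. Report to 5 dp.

(1.37872, 1.68768)

Margin = 1.282 × 0.1205 = 0.154481
Interval: 1.5332 ± 0.154481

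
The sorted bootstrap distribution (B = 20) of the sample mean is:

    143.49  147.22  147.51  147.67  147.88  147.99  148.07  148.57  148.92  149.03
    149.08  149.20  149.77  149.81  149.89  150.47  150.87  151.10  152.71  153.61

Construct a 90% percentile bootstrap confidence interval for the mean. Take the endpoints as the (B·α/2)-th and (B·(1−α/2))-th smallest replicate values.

α = 0.10; lower rank = 20 × 0.050 = 1; upper rank = 20 × 0.950 = 19.
The 1st smallest replicate is 143.49; the 19th is 152.71.

(143.49, 152.71)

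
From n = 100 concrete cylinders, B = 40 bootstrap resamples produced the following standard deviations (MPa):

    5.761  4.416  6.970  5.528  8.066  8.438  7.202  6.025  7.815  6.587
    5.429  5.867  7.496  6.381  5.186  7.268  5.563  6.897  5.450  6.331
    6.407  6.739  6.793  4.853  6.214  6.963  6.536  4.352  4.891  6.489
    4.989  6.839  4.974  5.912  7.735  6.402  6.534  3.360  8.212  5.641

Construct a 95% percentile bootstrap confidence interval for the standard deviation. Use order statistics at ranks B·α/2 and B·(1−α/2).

(3.360, 8.212)

Sorted replicates: 3.360, 4.352, 4.416, 4.853, 4.891, 4.974, 4.989, 5.186, 5.429, 5.450, 5.528, 5.563, 5.641, 5.761, 5.867, 5.912, 6.025, 6.214, 6.331, 6.381, 6.402, 6.407, 6.489, 6.534, 6.536, 6.587, 6.739, 6.793, 6.839, 6.897, 6.963, 6.970, 7.202, 7.268, 7.496, 7.735, 7.815, 8.066, 8.212, 8.438
α = 0.05; lower rank = 40 × 0.025 = 1; upper rank = 40 × 0.975 = 39.
The 1st smallest replicate is 3.360; the 39th is 8.212.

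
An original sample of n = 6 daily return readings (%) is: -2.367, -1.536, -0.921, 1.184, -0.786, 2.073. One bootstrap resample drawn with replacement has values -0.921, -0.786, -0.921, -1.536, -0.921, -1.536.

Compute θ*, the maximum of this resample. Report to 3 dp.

Maximum = -0.786

θ* = -0.786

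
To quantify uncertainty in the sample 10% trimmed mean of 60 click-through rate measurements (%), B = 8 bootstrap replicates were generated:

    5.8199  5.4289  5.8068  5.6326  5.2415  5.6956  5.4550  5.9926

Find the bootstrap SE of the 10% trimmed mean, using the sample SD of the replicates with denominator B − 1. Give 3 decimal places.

Bootstrap SE is the standard deviation of the 8 replicate 10% trimmed means.
Mean of replicates: (5.8199 + 5.4289 + 5.8068 + 5.6326 + 5.2415 + 5.6956 + 5.4550 + 5.9926) / 8 = 45.07290 / 8 = 5.63411
Sum of squared deviations: (+0.18579)² + (−0.20521)² + (+0.17269)² + (−0.00151)² + (−0.39261)² + (+0.06149)² + (−0.17911)² + (+0.35849)² = 0.42497
Variance = 0.42497 / 7 = 0.06071
SE* = √0.06071

SE* = 0.246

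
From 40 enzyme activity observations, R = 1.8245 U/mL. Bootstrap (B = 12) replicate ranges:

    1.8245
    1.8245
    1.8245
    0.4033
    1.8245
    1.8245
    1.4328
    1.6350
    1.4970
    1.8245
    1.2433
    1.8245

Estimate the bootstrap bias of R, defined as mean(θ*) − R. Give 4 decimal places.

bias = −0.2426

mean(θ*) = (1.8245 + 1.8245 + 1.8245 + 0.4033 + 1.8245 + 1.8245 + 1.4328 + 1.6350 + 1.4970 + 1.8245 + 1.2433 + 1.8245) / 12 = 1.58191
bias = 1.58191 − 1.8245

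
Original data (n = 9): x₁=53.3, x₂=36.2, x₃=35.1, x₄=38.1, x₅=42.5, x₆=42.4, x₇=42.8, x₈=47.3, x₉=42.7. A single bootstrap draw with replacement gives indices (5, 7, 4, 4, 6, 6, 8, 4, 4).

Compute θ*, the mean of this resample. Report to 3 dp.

Resample values: 42.5, 42.8, 38.1, 38.1, 42.4, 42.4, 47.3, 38.1, 38.1.
Mean = (42.5 + 42.8 + 38.1 + 38.1 + 42.4 + 42.4 + 47.3 + 38.1 + 38.1) / 9 = 369.80 / 9 = 41.089

θ* = 41.089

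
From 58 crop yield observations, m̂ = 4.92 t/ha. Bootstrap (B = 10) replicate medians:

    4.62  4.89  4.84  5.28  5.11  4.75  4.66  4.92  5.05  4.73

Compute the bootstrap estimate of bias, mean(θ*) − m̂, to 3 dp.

mean(θ*) = (4.62 + 4.89 + 4.84 + 5.28 + 5.11 + 4.75 + 4.66 + 4.92 + 5.05 + 4.73) / 10 = 4.8850
bias = 4.8850 − 4.92

bias = −0.035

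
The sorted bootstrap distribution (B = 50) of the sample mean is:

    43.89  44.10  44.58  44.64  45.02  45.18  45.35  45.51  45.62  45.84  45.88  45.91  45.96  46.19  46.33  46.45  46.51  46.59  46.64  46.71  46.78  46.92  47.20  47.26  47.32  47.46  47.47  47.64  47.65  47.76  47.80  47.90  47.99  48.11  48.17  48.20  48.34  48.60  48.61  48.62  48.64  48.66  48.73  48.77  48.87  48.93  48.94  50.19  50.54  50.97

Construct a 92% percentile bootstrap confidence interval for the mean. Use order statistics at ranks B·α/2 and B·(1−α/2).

(44.10, 50.19)

α = 0.08; lower rank = 50 × 0.040 = 2; upper rank = 50 × 0.960 = 48.
The 2nd smallest replicate is 44.10; the 48th is 50.19.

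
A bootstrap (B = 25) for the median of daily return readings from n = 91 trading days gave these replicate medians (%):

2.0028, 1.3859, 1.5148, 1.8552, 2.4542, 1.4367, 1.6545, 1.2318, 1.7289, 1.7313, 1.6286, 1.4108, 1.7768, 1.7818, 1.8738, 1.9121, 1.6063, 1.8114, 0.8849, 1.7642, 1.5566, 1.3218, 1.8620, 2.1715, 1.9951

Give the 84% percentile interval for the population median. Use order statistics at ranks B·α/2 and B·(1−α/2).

(1.2318, 2.0028)

Sorted replicates: 0.8849, 1.2318, 1.3218, 1.3859, 1.4108, 1.4367, 1.5148, 1.5566, 1.6063, 1.6286, 1.6545, 1.7289, 1.7313, 1.7642, 1.7768, 1.7818, 1.8114, 1.8552, 1.8620, 1.8738, 1.9121, 1.9951, 2.0028, 2.1715, 2.4542
α = 0.16; lower rank = 25 × 0.080 = 2; upper rank = 25 × 0.920 = 23.
The 2nd smallest replicate is 1.2318; the 23rd is 2.0028.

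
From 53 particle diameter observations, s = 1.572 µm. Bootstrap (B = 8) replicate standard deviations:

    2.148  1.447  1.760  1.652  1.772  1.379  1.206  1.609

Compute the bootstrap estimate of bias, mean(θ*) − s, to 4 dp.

bias = +0.0496

mean(θ*) = (2.148 + 1.447 + 1.760 + 1.652 + 1.772 + 1.379 + 1.206 + 1.609) / 8 = 1.62163
bias = 1.62163 − 1.572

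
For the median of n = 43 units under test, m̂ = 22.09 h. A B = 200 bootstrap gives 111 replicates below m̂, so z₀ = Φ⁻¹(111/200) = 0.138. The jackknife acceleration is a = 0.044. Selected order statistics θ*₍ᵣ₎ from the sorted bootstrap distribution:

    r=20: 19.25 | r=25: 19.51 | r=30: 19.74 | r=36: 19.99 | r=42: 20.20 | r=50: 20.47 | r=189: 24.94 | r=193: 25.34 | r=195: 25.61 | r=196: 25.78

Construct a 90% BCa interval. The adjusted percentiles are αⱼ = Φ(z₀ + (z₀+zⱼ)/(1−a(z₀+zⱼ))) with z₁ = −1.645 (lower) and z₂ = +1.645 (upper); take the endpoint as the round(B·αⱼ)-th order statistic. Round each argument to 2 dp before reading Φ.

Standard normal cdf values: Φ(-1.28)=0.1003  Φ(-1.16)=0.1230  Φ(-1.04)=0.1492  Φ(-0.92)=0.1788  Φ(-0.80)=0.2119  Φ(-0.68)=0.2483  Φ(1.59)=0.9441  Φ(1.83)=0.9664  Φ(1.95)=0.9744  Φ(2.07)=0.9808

Lower: z₀ + z₁ = 0.138 + (-1.645) = -1.507; 1 − a(z₀+z₁) = 1 − (0.044)(-1.507) = 1.0663; argument = 0.138 + (-1.507)/1.0663 = -1.2753 → -1.28.
α₁ = Φ(-1.28) = 0.1003; rank = round(200 × 0.1003) = 20; θ*₍20₎ = 19.25.
Upper: z₀ + z₂ = 1.783; 1 − a(z₀+z₂) = 0.9215; argument = 2.0728 → 2.07; α₂ = 0.9808; rank = 196; θ*₍196₎ = 25.78.

(19.25, 25.78)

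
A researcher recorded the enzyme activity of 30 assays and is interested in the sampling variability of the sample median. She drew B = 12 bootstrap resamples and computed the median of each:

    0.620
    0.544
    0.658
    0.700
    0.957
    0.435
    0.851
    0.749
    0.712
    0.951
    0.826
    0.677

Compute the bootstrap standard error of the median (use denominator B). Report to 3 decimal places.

Bootstrap SE is the standard deviation of the 12 replicate medians.
Mean of replicates: (0.620 + 0.544 + 0.658 + 0.700 + 0.957 + 0.435 + 0.851 + 0.749 + 0.712 + 0.951 + 0.826 + 0.677) / 12 = 8.6800 / 12 = 0.7233
Sum of squared deviations: (−0.1033)² + (−0.1793)² + (−0.0653)² + (−0.0233)² + (+0.2337)² + (−0.2883)² + (+0.1277)² + (+0.0257)² + (−0.0113)² + (+0.2277)² + (+0.1027)² + (−0.0463)² = 0.2670
Variance = 0.2670 / 12 = 0.0222
SE* = √0.0222

SE* = 0.149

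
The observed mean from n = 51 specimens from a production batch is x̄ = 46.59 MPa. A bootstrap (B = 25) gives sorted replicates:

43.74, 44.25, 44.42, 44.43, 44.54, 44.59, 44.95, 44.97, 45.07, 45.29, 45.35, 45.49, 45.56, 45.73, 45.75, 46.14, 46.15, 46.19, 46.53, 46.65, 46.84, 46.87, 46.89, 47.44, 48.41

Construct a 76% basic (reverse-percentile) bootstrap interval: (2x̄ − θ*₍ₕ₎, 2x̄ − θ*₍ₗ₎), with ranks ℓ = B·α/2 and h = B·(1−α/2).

Percentile endpoints at ranks 3 and 22: θ*₍3₎ = 44.42, θ*₍22₎ = 46.87.
Basic interval reflects these around x̄:
  lower = 2 × 46.59 − 46.87 = 46.31
  upper = 2 × 46.59 − 44.42 = 48.76

(46.31, 48.76)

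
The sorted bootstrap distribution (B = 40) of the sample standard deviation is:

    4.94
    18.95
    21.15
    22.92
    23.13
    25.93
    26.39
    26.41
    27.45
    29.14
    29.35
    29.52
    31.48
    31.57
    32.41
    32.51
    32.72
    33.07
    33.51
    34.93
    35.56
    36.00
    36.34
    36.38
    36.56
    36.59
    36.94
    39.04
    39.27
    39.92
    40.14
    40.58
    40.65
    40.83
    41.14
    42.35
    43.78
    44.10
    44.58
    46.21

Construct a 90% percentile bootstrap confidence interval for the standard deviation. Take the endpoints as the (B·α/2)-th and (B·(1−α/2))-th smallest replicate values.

α = 0.10; lower rank = 40 × 0.050 = 2; upper rank = 40 × 0.950 = 38.
The 2nd smallest replicate is 18.95; the 38th is 44.10.

(18.95, 44.10)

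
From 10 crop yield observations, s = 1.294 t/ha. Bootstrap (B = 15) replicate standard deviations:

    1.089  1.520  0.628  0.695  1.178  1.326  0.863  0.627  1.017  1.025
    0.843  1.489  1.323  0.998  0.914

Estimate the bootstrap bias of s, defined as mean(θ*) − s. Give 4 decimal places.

mean(θ*) = (1.089 + 1.520 + 0.628 + 0.695 + 1.178 + 1.326 + 0.863 + 0.627 + 1.017 + 1.025 + 0.843 + 1.489 + 1.323 + 0.998 + 0.914) / 15 = 1.03567
bias = 1.03567 − 1.294

bias = −0.2583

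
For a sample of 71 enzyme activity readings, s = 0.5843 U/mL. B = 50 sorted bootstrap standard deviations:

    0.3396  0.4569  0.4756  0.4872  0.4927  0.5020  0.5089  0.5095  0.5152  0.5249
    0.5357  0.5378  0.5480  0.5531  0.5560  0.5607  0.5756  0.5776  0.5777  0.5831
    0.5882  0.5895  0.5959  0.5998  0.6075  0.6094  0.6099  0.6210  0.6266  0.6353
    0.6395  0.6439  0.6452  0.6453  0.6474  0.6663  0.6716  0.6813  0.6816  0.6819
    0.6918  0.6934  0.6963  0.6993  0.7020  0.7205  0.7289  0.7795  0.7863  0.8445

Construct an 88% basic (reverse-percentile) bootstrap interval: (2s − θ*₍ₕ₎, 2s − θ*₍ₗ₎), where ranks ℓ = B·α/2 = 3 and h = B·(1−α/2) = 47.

Percentile endpoints at ranks 3 and 47: θ*₍3₎ = 0.4756, θ*₍47₎ = 0.7289.
Basic interval reflects these around s:
  lower = 2 × 0.5843 − 0.7289 = 0.4397
  upper = 2 × 0.5843 − 0.4756 = 0.6930

(0.4397, 0.6930)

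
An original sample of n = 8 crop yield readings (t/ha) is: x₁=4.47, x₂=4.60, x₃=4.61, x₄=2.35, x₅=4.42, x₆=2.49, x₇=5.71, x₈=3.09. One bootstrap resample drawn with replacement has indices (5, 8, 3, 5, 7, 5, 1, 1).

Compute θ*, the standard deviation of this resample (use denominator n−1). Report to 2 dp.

Resample values: 4.42, 3.09, 4.61, 4.42, 5.71, 4.42, 4.47, 4.47.
Mean = 4.4512; sum of squared deviations = 3.4663
s² = 3.4663 / 7 = 0.4952
s = √0.4952 = 0.70

θ* = 0.70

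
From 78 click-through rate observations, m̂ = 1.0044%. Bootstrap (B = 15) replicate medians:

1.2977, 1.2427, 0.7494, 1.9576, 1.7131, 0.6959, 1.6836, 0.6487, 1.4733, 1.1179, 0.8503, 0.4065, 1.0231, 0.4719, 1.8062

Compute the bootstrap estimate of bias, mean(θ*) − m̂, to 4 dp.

mean(θ*) = (1.2977 + 1.2427 + 0.7494 + 1.9576 + 1.7131 + 0.6959 + 1.6836 + 0.6487 + 1.4733 + 1.1179 + 0.8503 + 0.4065 + 1.0231 + 0.4719 + 1.8062) / 15 = 1.14253
bias = 1.14253 − 1.0044

bias = +0.1381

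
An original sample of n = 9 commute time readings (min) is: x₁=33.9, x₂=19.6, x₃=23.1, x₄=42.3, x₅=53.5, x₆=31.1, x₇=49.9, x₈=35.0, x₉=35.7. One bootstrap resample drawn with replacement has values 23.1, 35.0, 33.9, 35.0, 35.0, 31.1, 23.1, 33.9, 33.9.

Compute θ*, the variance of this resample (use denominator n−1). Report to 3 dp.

Mean = 31.5556; sum of squared deviations = 195.2822
s² = 195.2822 / 8 = 24.4103

θ* = 24.410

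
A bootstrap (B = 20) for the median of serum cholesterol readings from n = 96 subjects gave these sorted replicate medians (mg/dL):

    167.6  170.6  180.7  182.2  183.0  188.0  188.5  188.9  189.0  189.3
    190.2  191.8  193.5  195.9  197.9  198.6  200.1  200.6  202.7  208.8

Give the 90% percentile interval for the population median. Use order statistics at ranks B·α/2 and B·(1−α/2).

(167.6, 202.7)

α = 0.10; lower rank = 20 × 0.050 = 1; upper rank = 20 × 0.950 = 19.
The 1st smallest replicate is 167.6; the 19th is 202.7.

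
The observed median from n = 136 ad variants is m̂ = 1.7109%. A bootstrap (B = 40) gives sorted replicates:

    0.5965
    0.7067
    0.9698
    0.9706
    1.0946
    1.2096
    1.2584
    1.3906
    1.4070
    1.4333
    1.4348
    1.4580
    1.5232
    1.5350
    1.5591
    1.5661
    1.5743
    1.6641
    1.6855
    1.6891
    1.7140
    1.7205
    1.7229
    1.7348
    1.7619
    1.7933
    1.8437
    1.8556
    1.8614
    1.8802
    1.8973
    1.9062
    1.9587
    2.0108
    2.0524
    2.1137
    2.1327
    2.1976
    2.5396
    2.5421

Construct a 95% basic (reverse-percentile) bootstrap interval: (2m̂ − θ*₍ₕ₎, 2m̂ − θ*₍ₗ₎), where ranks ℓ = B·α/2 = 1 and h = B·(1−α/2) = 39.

Percentile endpoints at ranks 1 and 39: θ*₍1₎ = 0.5965, θ*₍39₎ = 2.5396.
Basic interval reflects these around m̂:
  lower = 2 × 1.7109 − 2.5396 = 0.8822
  upper = 2 × 1.7109 − 0.5965 = 2.8253

(0.8822, 2.8253)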